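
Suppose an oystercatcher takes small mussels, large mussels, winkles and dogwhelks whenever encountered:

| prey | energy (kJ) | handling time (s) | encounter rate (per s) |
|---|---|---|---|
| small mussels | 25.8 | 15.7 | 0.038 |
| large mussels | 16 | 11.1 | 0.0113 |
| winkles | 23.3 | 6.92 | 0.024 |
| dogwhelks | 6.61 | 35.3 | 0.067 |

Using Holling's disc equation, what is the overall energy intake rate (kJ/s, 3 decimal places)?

R = (0.038×25.8 + 0.0113×16 + 0.024×23.3 + 0.067×6.61) / (1 + 0.038×15.7 + 0.0113×11.1 + 0.024×6.92 + 0.067×35.3) = 2.163/4.253 = 0.5086 kJ/s.

0.509 kJ/s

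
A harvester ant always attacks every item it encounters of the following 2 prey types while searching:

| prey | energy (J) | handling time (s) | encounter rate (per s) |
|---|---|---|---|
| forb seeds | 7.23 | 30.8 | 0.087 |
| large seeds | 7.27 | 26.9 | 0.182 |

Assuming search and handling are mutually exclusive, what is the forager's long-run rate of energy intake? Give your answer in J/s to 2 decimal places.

Energy encountered per unit search time: 0.087×7.23 + 0.182×7.27 = 1.952 J/s.
Handling time per unit search time: 0.087×30.8 + 0.182×26.9 = 7.575.
Rate = 1.952/(1 + 7.575) = 0.2276 J/s.

0.23 J/s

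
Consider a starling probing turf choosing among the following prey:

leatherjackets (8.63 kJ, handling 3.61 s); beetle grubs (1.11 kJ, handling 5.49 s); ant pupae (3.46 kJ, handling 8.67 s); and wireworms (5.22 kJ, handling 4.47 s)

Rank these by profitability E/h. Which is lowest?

In descending order of E/h:
leatherjackets: 8.63/3.61 = 2.39 kJ/s
wireworms: 5.22/4.47 = 1.17 kJ/s
ant pupae: 3.46/8.67 = 0.399 kJ/s
beetle grubs: 1.11/5.49 = 0.202 kJ/s

beetle grubs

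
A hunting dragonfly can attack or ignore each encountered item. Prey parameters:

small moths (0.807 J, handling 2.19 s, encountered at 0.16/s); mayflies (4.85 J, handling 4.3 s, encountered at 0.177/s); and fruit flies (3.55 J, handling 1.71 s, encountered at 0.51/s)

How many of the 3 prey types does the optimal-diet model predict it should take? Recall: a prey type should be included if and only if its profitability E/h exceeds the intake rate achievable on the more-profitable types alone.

2

Rank by E/h (J/s): fruit flies 2.08, mayflies 1.13, small moths 0.368. Include each in turn until the next type's E/h falls below the running intake rate.
Rate on top 1: 0.9671. mayflies: 1.13 > 0.9671 → include.
Rate on top 2: 1.014. small moths: 0.368 < 1.014 → exclude; stop.
Optimal diet: fruit flies, mayflies — 2 of 3 types.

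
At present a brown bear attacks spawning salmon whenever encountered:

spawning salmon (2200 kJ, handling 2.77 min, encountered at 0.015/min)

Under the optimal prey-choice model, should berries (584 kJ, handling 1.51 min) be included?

Yes

On spawning salmon alone, R = ΣλE/(1+Σλh) = 33/1.042 = 31.68 kJ/min.
berries: E/h = 584/1.51 = 386.8 kJ/min.
Since 386.8 > R, including berries increases the long-run rate.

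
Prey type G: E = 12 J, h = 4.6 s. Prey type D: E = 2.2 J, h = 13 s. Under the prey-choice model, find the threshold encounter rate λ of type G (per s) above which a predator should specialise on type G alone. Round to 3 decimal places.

At the threshold, the rate on type G alone equals the profitability of type D: λ·12/(1 + λ·4.6) = 2.2/13 = 0.1692.
Rearranging, λ(12 − 0.1692×4.6) = 0.1692, so λ = 0.1692/11.22 = 0.01508 per s.

0.015 per s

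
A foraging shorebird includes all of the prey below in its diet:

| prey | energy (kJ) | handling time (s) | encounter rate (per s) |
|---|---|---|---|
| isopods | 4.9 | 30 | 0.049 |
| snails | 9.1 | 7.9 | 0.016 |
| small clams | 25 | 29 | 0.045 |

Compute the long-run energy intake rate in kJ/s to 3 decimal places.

R = Σλ_iE_i / (1 + Σλ_ih_i)
Numerator: 0.049×4.9 + 0.016×9.1 + 0.045×25 = 1.511
Denominator: 1 + 0.049×30 + 0.016×7.9 + 0.045×29 = 3.901
R = 1.511/3.901 = 0.3872 kJ/s

0.387 kJ/s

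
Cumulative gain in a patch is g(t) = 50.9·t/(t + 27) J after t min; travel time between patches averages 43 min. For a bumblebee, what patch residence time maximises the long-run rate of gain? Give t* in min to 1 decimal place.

34.1 min

Maximise g(t)/(T+t): set derivative to zero → g'(t)(T+t) = g(t).
g'(t) = 50.9·27/(t + 27)². Setting 50.9·27/(t+27)² = 50.9t/[(t+27)(43+t)] gives 27(43+t) = t(t+27), so t² = 27×43 = 1161.
t* = √1161 = 34.07 min.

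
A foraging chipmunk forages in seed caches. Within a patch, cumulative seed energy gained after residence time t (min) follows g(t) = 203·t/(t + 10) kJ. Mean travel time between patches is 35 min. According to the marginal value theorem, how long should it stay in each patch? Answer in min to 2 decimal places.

18.71 min

Maximise g(t)/(T+t): set derivative to zero → g'(t)(T+t) = g(t).
g'(t) = 203·10/(t + 10)². Setting 203·10/(t+10)² = 203t/[(t+10)(35+t)] gives 10(35+t) = t(t+10), so t² = 10×35 = 350.
t* = √350 = 18.71 min.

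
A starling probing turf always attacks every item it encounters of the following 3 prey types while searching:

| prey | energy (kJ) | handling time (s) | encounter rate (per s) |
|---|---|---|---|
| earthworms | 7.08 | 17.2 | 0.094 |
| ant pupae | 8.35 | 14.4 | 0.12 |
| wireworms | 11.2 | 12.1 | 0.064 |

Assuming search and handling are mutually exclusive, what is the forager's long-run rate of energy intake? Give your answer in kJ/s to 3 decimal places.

Energy encountered per unit search time: 0.094×7.08 + 0.12×8.35 + 0.064×11.2 = 2.384 kJ/s.
Handling time per unit search time: 0.094×17.2 + 0.12×14.4 + 0.064×12.1 = 4.119.
Rate = 2.384/(1 + 4.119) = 0.4658 kJ/s.

0.466 kJ/s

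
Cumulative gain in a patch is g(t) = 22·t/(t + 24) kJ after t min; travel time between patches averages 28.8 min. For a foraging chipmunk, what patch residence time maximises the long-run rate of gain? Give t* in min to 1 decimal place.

26.3 min

Maximise g(t)/(T+t): set derivative to zero → g'(t)(T+t) = g(t).
g'(t) = 22·24/(t + 24)². Setting 22·24/(t+24)² = 22t/[(t+24)(28.8+t)] gives 24(28.8+t) = t(t+24), so t² = 24×28.8 = 691.2.
t* = √691.2 = 26.29 min.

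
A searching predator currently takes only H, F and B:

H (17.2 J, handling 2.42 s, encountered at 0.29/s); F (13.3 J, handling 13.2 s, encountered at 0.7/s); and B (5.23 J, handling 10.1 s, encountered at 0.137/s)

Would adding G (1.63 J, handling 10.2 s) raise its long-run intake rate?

Current rate: (0.29×17.2 + 0.7×13.3 + 0.137×5.23)/(1 + 0.29×2.42 + 0.7×13.2 + 0.137×10.1) = 1.218 J/s.
Profitability of G: 1.63/10.2 = 0.1598 J/s.
0.1598 < 1.218, so adding G would lower the average — exclude it.

No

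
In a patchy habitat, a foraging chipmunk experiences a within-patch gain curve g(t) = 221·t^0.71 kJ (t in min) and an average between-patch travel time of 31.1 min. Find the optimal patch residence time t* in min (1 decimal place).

Maximise g(t)/(T+t): set derivative to zero → g'(t)(T+t) = g(t).
g'(t) = 0.71·221·t^-0.29. Setting 0.71·221·t^-0.29 = 221·t^0.71/(31.1+t) gives 0.71(31.1+t) = t, so 0.29·t = 0.71×31.1.
t* = 0.71×31.1/0.29 = 76.14 min.

76.1 min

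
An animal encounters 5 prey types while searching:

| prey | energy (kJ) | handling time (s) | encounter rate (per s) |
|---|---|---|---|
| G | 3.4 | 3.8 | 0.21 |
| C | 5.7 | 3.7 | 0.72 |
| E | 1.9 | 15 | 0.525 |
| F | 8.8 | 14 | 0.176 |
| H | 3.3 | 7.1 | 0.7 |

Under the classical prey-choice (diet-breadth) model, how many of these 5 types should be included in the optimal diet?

E/h in descending order: C 1.54, G 0.895, F 0.629, H 0.465, E 0.127 kJ/s. The optimal diet is the largest prefix of this list for which every included type satisfies E_i/h_i > R on the types above it.
Rate on top 1: 1.12. G: 0.895 < 1.12 → exclude; stop.
Optimal diet: C — 1 of 5 types.

1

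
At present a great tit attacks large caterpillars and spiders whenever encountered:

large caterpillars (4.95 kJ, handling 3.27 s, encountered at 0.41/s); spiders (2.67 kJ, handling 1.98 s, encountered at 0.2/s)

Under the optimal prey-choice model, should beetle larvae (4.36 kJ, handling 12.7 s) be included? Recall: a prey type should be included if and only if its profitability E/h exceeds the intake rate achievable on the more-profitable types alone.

No

On large caterpillars and spiders alone, R = ΣλE/(1+Σλh) = 2.564/2.737 = 0.9367 kJ/s.
Profitability of beetle larvae: 4.36/12.7 = 0.3433 kJ/s.
Since 0.3433 < R, time spent handling beetle larvae is better spent searching.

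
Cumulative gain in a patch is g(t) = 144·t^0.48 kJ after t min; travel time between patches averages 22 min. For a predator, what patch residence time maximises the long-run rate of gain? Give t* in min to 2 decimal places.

20.31 min

Optimal t* satisfies g'(t*) = g(t*)/(T + t*).
g'(t) = 0.48·144·t^-0.52. Setting 0.48·144·t^-0.52 = 144·t^0.48/(22+t) gives 0.48(22+t) = t, so 0.52·t = 0.48×22.
t* = 0.48×22/0.52 = 20.31 min.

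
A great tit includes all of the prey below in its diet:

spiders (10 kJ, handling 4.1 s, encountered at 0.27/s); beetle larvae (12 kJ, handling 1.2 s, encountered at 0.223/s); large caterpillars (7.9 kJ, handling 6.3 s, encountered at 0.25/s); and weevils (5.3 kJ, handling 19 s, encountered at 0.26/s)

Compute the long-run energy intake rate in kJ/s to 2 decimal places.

0.98 kJ/s

R = Σλ_iE_i / (1 + Σλ_ih_i)
Numerator: 0.27×10 + 0.223×12 + 0.25×7.9 + 0.26×5.3 = 8.729
Denominator: 1 + 0.27×4.1 + 0.223×1.2 + 0.25×6.3 + 0.26×19 = 8.89
R = 8.729/8.89 = 0.9819 kJ/s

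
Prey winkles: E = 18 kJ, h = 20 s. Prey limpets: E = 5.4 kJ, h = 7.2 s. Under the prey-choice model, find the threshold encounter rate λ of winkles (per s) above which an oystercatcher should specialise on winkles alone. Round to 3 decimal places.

The zero-one rule: include limpets iff E₂/h₂ > λE₁/(1+λh₁). Equality gives the switch point.
λE₁h₂ = E₂ + λE₂h₁ ⇒ λ = E₂/(E₁h₂ − E₂h₁) = 5.4/(129.6 − 108) = 0.25 per s.

0.250 per s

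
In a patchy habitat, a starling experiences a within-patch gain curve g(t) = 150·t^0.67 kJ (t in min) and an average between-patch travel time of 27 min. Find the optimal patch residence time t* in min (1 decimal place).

By the marginal value theorem, leave when the instantaneous gain rate g'(t) equals the habitat-wide average g(t)/(T + t).
g'(t) = 0.67·150·t^-0.33. Setting 0.67·150·t^-0.33 = 150·t^0.67/(27+t) gives 0.67(27+t) = t, so 0.33·t = 0.67×27.
t* = 0.67×27/0.33 = 54.82 min.

54.8 min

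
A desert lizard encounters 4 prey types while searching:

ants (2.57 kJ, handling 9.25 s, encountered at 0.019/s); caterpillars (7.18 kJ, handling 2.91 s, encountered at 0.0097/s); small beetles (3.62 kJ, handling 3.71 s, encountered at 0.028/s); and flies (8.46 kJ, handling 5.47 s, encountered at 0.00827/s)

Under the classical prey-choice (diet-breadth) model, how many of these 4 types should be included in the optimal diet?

Profitabilities (E/h, kJ/s): caterpillars 2.47, flies 1.55, small beetles 0.976, ants 0.278. Add prey in this order while the next type's profitability exceeds the intake rate on those already taken.
Rate on top 1: 0.06773. flies: 1.55 > 0.06773 → include.
Rate on top 2: 0.1301. small beetles: 0.976 > 0.1301 → include.
Rate on top 3: 0.2047. ants: 0.278 > 0.2047 → include.
Optimal diet: caterpillars, flies, small beetles, ants — 4 of 4 types.

4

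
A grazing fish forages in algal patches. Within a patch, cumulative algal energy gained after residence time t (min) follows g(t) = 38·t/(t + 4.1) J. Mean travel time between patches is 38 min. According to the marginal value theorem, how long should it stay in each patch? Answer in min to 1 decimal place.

12.5 min

By the marginal value theorem, leave when the instantaneous gain rate g'(t) equals the habitat-wide average g(t)/(T + t).
g'(t) = 38·4.1/(t + 4.1)². Setting 38·4.1/(t+4.1)² = 38t/[(t+4.1)(38+t)] gives 4.1(38+t) = t(t+4.1), so t² = 4.1×38 = 155.8.
t* = √155.8 = 12.48 min.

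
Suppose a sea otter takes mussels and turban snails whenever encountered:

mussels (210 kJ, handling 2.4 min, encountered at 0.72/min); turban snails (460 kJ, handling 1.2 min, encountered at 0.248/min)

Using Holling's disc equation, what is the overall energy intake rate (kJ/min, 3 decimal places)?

Energy encountered per unit search time: 0.72×210 + 0.248×460 = 265.3 kJ/min.
Handling time per unit search time: 0.72×2.4 + 0.248×1.2 = 2.026.
Rate = 265.3/(1 + 2.026) = 87.68 kJ/min.

87.678 kJ/min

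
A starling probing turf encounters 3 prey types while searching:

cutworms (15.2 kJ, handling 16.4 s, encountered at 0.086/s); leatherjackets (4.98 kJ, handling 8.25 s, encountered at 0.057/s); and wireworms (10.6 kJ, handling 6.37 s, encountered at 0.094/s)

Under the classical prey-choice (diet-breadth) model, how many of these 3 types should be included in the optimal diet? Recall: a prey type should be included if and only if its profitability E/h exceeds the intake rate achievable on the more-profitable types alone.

Profitabilities (E/h, kJ/s): wireworms 1.66, cutworms 0.927, leatherjackets 0.604. Add prey in this order while the next type's profitability exceeds the intake rate on those already taken.
Rate on top 1: 0.6232. cutworms: 0.927 > 0.6232 → include.
Rate on top 2: 0.7655. leatherjackets: 0.604 < 0.7655 → exclude; stop.
Optimal diet: wireworms, cutworms — 2 of 3 types.

2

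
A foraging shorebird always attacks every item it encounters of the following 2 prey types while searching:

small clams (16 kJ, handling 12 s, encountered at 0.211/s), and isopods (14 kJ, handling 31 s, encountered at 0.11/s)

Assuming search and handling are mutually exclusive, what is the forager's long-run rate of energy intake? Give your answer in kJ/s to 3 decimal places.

0.708 kJ/s

R = Σλ_iE_i / (1 + Σλ_ih_i)
Numerator: 0.211×16 + 0.11×14 = 4.916
Denominator: 1 + 0.211×12 + 0.11×31 = 6.942
R = 4.916/6.942 = 0.7082 kJ/s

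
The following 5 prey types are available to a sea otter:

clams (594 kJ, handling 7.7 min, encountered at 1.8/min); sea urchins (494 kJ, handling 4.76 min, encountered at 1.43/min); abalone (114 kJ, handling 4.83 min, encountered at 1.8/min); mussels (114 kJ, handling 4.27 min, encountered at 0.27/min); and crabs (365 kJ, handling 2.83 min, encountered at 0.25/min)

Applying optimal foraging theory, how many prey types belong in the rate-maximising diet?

E/h in descending order: crabs 129, sea urchins 104, clams 77.1, mussels 26.7, abalone 23.6 kJ/min. The optimal diet is the largest prefix of this list for which every included type satisfies E_i/h_i > R on the types above it.
Rate on top 1: 53.44. sea urchins: 104 > 53.44 → include.
Rate on top 2: 93.69. clams: 77.1 < 93.69 → exclude; stop.
Optimal diet: crabs, sea urchins — 2 of 5 types.

2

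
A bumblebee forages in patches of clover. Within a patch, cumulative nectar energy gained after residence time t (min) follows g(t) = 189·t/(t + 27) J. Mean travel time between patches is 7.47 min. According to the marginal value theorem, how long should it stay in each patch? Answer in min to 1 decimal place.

14.2 min

Optimal t* satisfies g'(t*) = g(t*)/(T + t*).
g'(t) = 189·27/(t + 27)². Setting 189·27/(t+27)² = 189t/[(t+27)(7.47+t)] gives 27(7.47+t) = t(t+27), so t² = 27×7.47 = 201.7.
t* = √201.7 = 14.2 min.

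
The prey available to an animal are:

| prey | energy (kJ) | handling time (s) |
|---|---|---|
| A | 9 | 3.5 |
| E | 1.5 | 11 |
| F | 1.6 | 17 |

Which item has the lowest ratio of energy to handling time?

Profitability E/h (kJ/s): A = 9/3.5 = 2.57, E = 1.5/11 = 0.136, F = 1.6/17 = 0.0941.
Ranked: A > E > F.

F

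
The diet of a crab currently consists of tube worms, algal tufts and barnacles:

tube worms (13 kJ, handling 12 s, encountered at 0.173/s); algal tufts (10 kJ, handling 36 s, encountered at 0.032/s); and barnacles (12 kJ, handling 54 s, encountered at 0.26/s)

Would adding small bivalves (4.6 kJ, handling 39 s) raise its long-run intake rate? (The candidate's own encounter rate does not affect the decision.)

On tube worms, algal tufts and barnacles alone, R = ΣλE/(1+Σλh) = 5.689/18.27 = 0.3114 kJ/s.
small bivalves: E/h = 4.6/39 = 0.1179 kJ/s.
0.1179 < 0.3114, so adding small bivalves would lower the average — exclude it.

No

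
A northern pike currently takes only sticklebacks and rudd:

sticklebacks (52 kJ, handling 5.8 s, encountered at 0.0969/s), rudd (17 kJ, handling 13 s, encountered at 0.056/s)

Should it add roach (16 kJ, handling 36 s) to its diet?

Current rate: (0.0969×52 + 0.056×17)/(1 + 0.0969×5.8 + 0.056×13) = 2.616 kJ/s.
roach: E/h = 16/36 = 0.4444 kJ/s.
0.4444 < 2.616, so adding roach would lower the average — exclude it.

No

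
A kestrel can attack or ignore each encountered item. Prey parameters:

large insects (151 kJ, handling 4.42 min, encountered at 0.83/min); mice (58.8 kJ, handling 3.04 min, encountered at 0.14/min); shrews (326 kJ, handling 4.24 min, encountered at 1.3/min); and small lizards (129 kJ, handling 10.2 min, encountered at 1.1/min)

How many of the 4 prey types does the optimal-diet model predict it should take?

Profitabilities (E/h, kJ/min): shrews 76.9, large insects 34.2, mice 19.3, small lizards 12.6. Add prey in this order while the next type's profitability exceeds the intake rate on those already taken.
Rate on top 1: 65.08. large insects: 34.2 < 65.08 → exclude; stop.
Optimal diet: shrews — 1 of 4 types.

1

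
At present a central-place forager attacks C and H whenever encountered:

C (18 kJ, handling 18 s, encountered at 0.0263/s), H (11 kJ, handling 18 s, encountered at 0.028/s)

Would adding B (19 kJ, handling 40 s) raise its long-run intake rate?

Yes

Intake rate on the current diet: R = (0.0263×18 + 0.028×11) / (1 + 0.0263×18 + 0.028×18) = 0.7814/1.977 = 0.3952 kJ/s.
Profitability of B: 19/40 = 0.475 kJ/s.
Since 0.475 > R, including B increases the long-run rate.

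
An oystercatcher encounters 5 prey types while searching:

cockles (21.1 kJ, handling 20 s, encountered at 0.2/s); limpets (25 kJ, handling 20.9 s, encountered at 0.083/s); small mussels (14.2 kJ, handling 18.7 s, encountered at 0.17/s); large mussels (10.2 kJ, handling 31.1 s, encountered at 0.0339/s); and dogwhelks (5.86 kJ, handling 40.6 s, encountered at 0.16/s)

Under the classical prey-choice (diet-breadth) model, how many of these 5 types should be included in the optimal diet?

E/h in descending order: limpets 1.2, cockles 1.06, small mussels 0.759, large mussels 0.328, dogwhelks 0.144 kJ/s. The optimal diet is the largest prefix of this list for which every included type satisfies E_i/h_i > R on the types above it.
Rate on top 1: 0.7588. cockles: 1.06 > 0.7588 → include.
Rate on top 2: 0.9347. small mussels: 0.759 < 0.9347 → exclude; stop.
Optimal diet: limpets, cockles — 2 of 5 types.

2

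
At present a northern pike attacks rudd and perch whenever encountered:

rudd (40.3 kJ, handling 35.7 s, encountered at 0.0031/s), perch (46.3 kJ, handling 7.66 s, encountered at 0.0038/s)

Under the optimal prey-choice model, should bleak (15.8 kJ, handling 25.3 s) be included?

Current rate: (0.0031×40.3 + 0.0038×46.3)/(1 + 0.0031×35.7 + 0.0038×7.66) = 0.264 kJ/s.
Profitability of bleak: 15.8/25.3 = 0.6245 kJ/s.
0.6245 > 0.264, so adding bleak raises the average — include it.

Yes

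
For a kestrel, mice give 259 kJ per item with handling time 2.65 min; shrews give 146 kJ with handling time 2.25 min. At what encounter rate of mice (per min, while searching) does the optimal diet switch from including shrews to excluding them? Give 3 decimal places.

The zero-one rule: include shrews iff E₂/h₂ > λE₁/(1+λh₁). Equality gives the switch point.
λE₁h₂ = E₂ + λE₂h₁ ⇒ λ = E₂/(E₁h₂ − E₂h₁) = 146/(582.8 − 386.9) = 0.7455 per min.

0.745 per min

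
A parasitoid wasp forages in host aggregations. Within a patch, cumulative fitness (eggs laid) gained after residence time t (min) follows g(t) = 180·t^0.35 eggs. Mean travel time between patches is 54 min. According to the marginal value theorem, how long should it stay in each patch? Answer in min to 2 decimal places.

Optimal t* satisfies g'(t*) = g(t*)/(T + t*).
g'(t) = 0.35·180·t^-0.65. Setting 0.35·180·t^-0.65 = 180·t^0.35/(54+t) gives 0.35(54+t) = t, so 0.65·t = 0.35×54.
t* = 0.35×54/0.65 = 29.08 min.

29.08 min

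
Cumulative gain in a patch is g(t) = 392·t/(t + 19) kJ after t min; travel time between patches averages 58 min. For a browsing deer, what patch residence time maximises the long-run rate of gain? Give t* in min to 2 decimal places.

By the marginal value theorem, leave when the instantaneous gain rate g'(t) equals the habitat-wide average g(t)/(T + t).
g'(t) = 392·19/(t + 19)². Setting 392·19/(t+19)² = 392t/[(t+19)(58+t)] gives 19(58+t) = t(t+19), so t² = 19×58 = 1102.
t* = √1102 = 33.2 min.

33.20 min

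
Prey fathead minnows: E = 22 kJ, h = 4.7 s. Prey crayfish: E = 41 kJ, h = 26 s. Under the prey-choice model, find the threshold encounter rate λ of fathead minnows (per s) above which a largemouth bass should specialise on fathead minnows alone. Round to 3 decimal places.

0.108 per s

The zero-one rule: include crayfish iff E₂/h₂ > λE₁/(1+λh₁). Equality gives the switch point.
λE₁h₂ = E₂ + λE₂h₁ ⇒ λ = E₂/(E₁h₂ − E₂h₁) = 41/(572 − 192.7) = 0.1081 per s.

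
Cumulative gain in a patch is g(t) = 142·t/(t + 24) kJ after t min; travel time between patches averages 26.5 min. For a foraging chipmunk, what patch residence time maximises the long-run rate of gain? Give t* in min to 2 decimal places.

Maximise g(t)/(T+t): set derivative to zero → g'(t)(T+t) = g(t).
g'(t) = 142·24/(t + 24)². Setting 142·24/(t+24)² = 142t/[(t+24)(26.5+t)] gives 24(26.5+t) = t(t+24), so t² = 24×26.5 = 636.
t* = √636 = 25.22 min.

25.22 min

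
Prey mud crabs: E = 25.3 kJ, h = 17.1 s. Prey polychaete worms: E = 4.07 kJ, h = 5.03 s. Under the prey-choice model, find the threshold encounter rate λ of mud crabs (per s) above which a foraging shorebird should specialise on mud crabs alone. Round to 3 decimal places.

Drop polychaete worms once their profitability E₂/h₂ falls below the rate achievable on mud crabs alone: E₂/h₂ = λE₁/(1 + λh₁).
Solve for λ: λE₁h₂ = E₂(1 + λh₁) → λ(E₁h₂ − E₂h₁) = E₂ → λ = E₂/(E₁h₂ − E₂h₁).
λ = 4.07/(25.3×5.03 − 4.07×17.1) = 4.07/57.66 = 0.07058 per s.

0.071 per s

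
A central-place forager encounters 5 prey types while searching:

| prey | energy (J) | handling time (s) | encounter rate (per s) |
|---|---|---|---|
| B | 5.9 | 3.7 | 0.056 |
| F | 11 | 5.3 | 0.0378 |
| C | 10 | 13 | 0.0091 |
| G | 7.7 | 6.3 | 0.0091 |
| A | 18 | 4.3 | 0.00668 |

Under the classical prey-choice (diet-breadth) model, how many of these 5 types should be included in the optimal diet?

5

Rank by E/h (J/s): A 4.19, F 2.08, B 1.59, G 1.22, C 0.769. Include each in turn until the next type's E/h falls below the running intake rate.
Rate on top 1: 0.1169. F: 2.08 > 0.1169 → include.
Rate on top 2: 0.4361. B: 1.59 > 0.4361 → include.
Rate on top 3: 0.6033. G: 1.22 > 0.6033 → include.
Rate on top 4: 0.627. C: 0.769 > 0.627 → include.
Optimal diet: A, F, B, G, C — 5 of 5 types.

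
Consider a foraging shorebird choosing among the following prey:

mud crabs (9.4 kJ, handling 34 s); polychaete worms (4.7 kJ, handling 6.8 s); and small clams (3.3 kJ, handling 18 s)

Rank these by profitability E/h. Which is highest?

In descending order of E/h:
polychaete worms: 4.7/6.8 = 0.691 kJ/s
mud crabs: 9.4/34 = 0.276 kJ/s
small clams: 3.3/18 = 0.183 kJ/s

polychaete worms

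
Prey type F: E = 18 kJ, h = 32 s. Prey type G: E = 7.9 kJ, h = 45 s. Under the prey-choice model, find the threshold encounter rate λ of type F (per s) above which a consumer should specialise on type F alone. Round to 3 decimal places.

At the threshold, the rate on type F alone equals the profitability of type G: λ·18/(1 + λ·32) = 7.9/45 = 0.1756.
Rearranging, λ(18 − 0.1756×32) = 0.1756, so λ = 0.1756/12.38 = 0.01418 per s.

0.014 per s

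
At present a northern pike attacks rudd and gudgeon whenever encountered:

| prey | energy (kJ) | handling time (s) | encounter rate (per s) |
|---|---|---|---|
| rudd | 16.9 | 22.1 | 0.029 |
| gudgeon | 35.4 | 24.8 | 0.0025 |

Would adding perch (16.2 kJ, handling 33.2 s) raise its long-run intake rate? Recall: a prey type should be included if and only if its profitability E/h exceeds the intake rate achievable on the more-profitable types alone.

Intake rate on the current diet: R = (0.029×16.9 + 0.0025×35.4) / (1 + 0.029×22.1 + 0.0025×24.8) = 0.5786/1.703 = 0.3398 kJ/s.
Profitability of perch: 16.2/33.2 = 0.488 kJ/s.
Since 0.488 > R, including perch increases the long-run rate.

Yes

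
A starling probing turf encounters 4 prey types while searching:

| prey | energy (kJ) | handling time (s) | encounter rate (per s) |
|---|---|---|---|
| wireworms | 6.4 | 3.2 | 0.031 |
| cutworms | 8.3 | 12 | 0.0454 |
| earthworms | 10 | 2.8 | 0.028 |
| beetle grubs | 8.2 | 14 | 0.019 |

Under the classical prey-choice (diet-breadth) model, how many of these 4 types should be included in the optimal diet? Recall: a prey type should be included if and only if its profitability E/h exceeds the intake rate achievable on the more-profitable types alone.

4

E/h in descending order: earthworms 3.57, wireworms 2, cutworms 0.692, beetle grubs 0.586 kJ/s. The optimal diet is the largest prefix of this list for which every included type satisfies E_i/h_i > R on the types above it.
Rate on top 1: 0.2596. wireworms: 2 > 0.2596 → include.
Rate on top 2: 0.4063. cutworms: 0.692 > 0.4063 → include.
Rate on top 3: 0.4965. beetle grubs: 0.586 > 0.4965 → include.
Optimal diet: earthworms, wireworms, cutworms, beetle grubs — 4 of 4 types.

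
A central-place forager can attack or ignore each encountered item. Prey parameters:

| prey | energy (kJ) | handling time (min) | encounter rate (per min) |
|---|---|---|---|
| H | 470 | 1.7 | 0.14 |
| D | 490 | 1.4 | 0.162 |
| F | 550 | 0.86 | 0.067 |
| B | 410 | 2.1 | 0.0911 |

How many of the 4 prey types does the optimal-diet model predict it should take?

4

Profitabilities (E/h, kJ/min): F 640, D 350, H 276, B 195. Add prey in this order while the next type's profitability exceeds the intake rate on those already taken.
Rate on top 1: 34.84. D: 350 > 34.84 → include.
Rate on top 2: 90.49. H: 276 > 90.49 → include.
Rate on top 3: 119.6. B: 195 > 119.6 → include.
Optimal diet: F, D, H, B — 4 of 4 types.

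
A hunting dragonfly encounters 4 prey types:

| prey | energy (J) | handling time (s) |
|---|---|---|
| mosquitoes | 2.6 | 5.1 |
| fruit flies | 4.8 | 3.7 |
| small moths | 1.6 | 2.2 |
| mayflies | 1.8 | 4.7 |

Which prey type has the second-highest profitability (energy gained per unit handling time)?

small moths

In descending order of E/h:
fruit flies: 4.8/3.7 = 1.3 J/s
small moths: 1.6/2.2 = 0.727 J/s
mosquitoes: 2.6/5.1 = 0.51 J/s
mayflies: 1.8/4.7 = 0.383 J/s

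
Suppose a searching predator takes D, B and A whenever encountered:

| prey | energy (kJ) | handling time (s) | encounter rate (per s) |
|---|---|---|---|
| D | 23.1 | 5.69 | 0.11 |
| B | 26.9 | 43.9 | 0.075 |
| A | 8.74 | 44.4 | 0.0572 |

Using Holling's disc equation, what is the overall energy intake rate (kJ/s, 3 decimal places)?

0.678 kJ/s

Energy encountered per unit search time: 0.11×23.1 + 0.075×26.9 + 0.0572×8.74 = 5.058 kJ/s.
Handling time per unit search time: 0.11×5.69 + 0.075×43.9 + 0.0572×44.4 = 6.458.
Rate = 5.058/(1 + 6.458) = 0.6782 kJ/s.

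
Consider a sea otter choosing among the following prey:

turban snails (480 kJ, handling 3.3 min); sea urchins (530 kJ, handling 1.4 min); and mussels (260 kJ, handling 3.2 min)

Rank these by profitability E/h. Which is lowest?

mussels

Profitability E/h (kJ/min): turban snails = 480/3.3 = 145, sea urchins = 530/1.4 = 379, mussels = 260/3.2 = 81.2.
Ranked: sea urchins > turban snails > mussels.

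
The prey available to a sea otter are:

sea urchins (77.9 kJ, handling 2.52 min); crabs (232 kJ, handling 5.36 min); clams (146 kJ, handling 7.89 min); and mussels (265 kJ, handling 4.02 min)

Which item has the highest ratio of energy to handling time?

mussels

Profitability E/h (kJ/min): sea urchins = 77.9/2.52 = 30.9, crabs = 232/5.36 = 43.3, clams = 146/7.89 = 18.5, mussels = 265/4.02 = 65.9.
Ranked: mussels > crabs > sea urchins > clams.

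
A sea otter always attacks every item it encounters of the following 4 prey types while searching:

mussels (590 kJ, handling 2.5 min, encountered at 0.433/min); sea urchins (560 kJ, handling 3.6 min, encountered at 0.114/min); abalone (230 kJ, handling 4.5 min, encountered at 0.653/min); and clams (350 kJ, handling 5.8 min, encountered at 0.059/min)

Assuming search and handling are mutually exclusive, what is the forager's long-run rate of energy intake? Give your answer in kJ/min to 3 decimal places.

R = Σλ_iE_i / (1 + Σλ_ih_i)
Numerator: 0.433×590 + 0.114×560 + 0.653×230 + 0.059×350 = 490.1
Denominator: 1 + 0.433×2.5 + 0.114×3.6 + 0.653×4.5 + 0.059×5.8 = 5.774
R = 490.1/5.774 = 84.9 kJ/min

84.895 kJ/min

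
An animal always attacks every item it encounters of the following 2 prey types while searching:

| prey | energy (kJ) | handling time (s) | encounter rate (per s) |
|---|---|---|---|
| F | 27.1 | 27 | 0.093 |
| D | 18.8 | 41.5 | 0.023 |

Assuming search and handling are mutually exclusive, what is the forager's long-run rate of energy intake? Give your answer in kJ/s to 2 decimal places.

Energy encountered per unit search time: 0.093×27.1 + 0.023×18.8 = 2.953 kJ/s.
Handling time per unit search time: 0.093×27 + 0.023×41.5 = 3.466.
Rate = 2.953/(1 + 3.466) = 0.6612 kJ/s.

0.66 kJ/s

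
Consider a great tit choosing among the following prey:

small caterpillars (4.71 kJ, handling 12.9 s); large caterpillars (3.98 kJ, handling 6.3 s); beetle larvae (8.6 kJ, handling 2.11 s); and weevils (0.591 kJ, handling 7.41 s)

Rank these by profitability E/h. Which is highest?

beetle larvae

Profitability E/h (kJ/s): small caterpillars = 4.71/12.9 = 0.365, large caterpillars = 3.98/6.3 = 0.632, beetle larvae = 8.6/2.11 = 4.08, weevils = 0.591/7.41 = 0.0798.
Ranked: beetle larvae > large caterpillars > small caterpillars > weevils.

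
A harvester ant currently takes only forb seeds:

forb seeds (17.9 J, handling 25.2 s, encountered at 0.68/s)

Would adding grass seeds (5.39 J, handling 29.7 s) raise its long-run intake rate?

Intake rate on the current diet: R = (0.68×17.9) / (1 + 0.68×25.2) = 12.17/18.14 = 0.6712 J/s.
grass seeds: E/h = 5.39/29.7 = 0.1815 J/s.
Since 0.1815 < R, time spent handling grass seeds is better spent searching.

No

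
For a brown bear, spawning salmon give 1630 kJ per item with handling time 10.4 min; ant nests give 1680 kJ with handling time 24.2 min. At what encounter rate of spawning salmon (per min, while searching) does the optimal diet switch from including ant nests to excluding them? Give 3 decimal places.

0.076 per min

Drop ant nests once their profitability E₂/h₂ falls below the rate achievable on spawning salmon alone: E₂/h₂ = λE₁/(1 + λh₁).
Solve for λ: λE₁h₂ = E₂(1 + λh₁) → λ(E₁h₂ − E₂h₁) = E₂ → λ = E₂/(E₁h₂ − E₂h₁).
λ = 1680/(1630×24.2 − 1680×10.4) = 1680/2.197e+04 = 0.07645 per min.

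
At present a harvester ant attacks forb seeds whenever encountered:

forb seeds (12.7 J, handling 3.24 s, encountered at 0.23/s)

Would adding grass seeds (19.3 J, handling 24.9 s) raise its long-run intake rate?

No

On forb seeds alone, R = ΣλE/(1+Σλh) = 2.921/1.745 = 1.674 J/s.
Profitability of grass seeds: 19.3/24.9 = 0.7751 J/s.
0.7751 < 1.674, so adding grass seeds would lower the average — exclude it.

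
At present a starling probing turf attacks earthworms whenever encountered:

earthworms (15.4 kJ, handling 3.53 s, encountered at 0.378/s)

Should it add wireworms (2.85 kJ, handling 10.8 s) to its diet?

No

Current rate: (0.378×15.4)/(1 + 0.378×3.53) = 2.494 kJ/s.
wireworms: E/h = 2.85/10.8 = 0.2639 kJ/s.
Since 0.2639 < R, time spent handling wireworms is better spent searching.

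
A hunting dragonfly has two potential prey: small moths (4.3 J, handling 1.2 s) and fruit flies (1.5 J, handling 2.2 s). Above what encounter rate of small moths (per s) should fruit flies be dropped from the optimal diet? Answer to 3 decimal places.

0.196 per s

The zero-one rule: include fruit flies iff E₂/h₂ > λE₁/(1+λh₁). Equality gives the switch point.
λE₁h₂ = E₂ + λE₂h₁ ⇒ λ = E₂/(E₁h₂ − E₂h₁) = 1.5/(9.46 − 1.8) = 0.1958 per s.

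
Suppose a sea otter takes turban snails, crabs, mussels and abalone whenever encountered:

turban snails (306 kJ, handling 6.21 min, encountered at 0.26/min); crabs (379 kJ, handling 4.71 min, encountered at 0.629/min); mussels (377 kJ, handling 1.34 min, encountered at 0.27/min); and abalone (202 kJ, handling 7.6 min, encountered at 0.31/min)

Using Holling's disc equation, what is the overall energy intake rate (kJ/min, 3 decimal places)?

58.151 kJ/min

Energy encountered per unit search time: 0.26×306 + 0.629×379 + 0.27×377 + 0.31×202 = 482.4 kJ/min.
Handling time per unit search time: 0.26×6.21 + 0.629×4.71 + 0.27×1.34 + 0.31×7.6 = 7.295.
Rate = 482.4/(1 + 7.295) = 58.15 kJ/min.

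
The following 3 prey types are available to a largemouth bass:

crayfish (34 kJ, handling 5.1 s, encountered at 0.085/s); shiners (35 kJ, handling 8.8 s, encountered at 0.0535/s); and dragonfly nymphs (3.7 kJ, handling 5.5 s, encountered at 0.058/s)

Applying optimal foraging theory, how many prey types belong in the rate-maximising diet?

2

E/h in descending order: crayfish 6.67, shiners 3.98, dragonfly nymphs 0.673 kJ/s. The optimal diet is the largest prefix of this list for which every included type satisfies E_i/h_i > R on the types above it.
Rate on top 1: 2.016. shiners: 3.98 > 2.016 → include.
Rate on top 2: 2.501. dragonfly nymphs: 0.673 < 2.501 → exclude; stop.
Optimal diet: crayfish, shiners — 2 of 3 types.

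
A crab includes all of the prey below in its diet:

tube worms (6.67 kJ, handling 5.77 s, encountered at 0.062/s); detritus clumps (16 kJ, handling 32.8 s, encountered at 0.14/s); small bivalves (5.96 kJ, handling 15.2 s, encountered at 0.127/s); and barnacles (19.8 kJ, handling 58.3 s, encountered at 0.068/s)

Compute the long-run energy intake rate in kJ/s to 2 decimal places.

R = (0.062×6.67 + 0.14×16 + 0.127×5.96 + 0.068×19.8) / (1 + 0.062×5.77 + 0.14×32.8 + 0.127×15.2 + 0.068×58.3) = 4.757/11.84 = 0.4016 kJ/s.

0.40 kJ/s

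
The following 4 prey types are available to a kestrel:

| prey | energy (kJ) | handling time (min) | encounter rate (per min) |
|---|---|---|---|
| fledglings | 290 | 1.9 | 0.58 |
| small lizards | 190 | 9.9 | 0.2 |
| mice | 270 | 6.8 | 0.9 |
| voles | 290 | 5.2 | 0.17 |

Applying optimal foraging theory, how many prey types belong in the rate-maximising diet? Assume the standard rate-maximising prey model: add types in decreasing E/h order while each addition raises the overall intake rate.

Rank by E/h (kJ/min): fledglings 153, voles 55.8, mice 39.7, small lizards 19.2. Include each in turn until the next type's E/h falls below the running intake rate.
Rate on top 1: 80.02. voles: 55.8 < 80.02 → exclude; stop.
Optimal diet: fledglings — 1 of 4 types.

1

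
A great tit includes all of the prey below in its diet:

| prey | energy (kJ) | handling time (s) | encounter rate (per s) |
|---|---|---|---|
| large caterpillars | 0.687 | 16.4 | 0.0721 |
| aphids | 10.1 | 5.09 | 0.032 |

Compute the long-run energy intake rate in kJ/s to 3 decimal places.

R = (0.0721×0.687 + 0.032×10.1) / (1 + 0.0721×16.4 + 0.032×5.09) = 0.3727/2.345 = 0.1589 kJ/s.

0.159 kJ/s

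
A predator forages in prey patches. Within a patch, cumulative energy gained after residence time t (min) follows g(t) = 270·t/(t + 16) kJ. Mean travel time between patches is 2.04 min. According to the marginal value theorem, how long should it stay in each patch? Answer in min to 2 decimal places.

Optimal t* satisfies g'(t*) = g(t*)/(T + t*).
g'(t) = 270·16/(t + 16)². Setting 270·16/(t+16)² = 270t/[(t+16)(2.04+t)] gives 16(2.04+t) = t(t+16), so t² = 16×2.04 = 32.64.
t* = √32.64 = 5.713 min.

5.71 min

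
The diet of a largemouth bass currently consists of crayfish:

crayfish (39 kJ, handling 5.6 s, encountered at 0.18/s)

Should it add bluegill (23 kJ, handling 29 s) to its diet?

No

Intake rate on the current diet: R = (0.18×39) / (1 + 0.18×5.6) = 7.02/2.008 = 3.496 kJ/s.
bluegill: E/h = 23/29 = 0.7931 kJ/s.
0.7931 < 3.496, so adding bluegill would lower the average — exclude it.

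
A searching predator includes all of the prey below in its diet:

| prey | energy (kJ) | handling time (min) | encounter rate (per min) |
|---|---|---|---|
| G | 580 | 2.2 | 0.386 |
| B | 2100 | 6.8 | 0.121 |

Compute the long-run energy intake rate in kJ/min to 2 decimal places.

178.88 kJ/min

R = (0.386×580 + 0.121×2100) / (1 + 0.386×2.2 + 0.121×6.8) = 478/2.672 = 178.9 kJ/min.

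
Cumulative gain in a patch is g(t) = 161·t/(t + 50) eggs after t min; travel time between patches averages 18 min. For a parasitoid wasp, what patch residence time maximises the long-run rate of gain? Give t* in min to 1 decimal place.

30.0 min

Maximise g(t)/(T+t): set derivative to zero → g'(t)(T+t) = g(t).
g'(t) = 161·50/(t + 50)². Setting 161·50/(t+50)² = 161t/[(t+50)(18+t)] gives 50(18+t) = t(t+50), so t² = 50×18 = 900.
t* = √900 = 30 min.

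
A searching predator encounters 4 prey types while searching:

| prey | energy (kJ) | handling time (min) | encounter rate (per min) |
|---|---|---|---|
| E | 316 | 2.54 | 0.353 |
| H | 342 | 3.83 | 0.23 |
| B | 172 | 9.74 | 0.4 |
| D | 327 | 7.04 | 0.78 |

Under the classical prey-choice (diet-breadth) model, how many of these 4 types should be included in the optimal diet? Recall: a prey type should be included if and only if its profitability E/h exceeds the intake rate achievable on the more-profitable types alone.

E/h in descending order: E 124, H 89.3, D 46.4, B 17.7 kJ/min. The optimal diet is the largest prefix of this list for which every included type satisfies E_i/h_i > R on the types above it.
Rate on top 1: 58.81. H: 89.3 > 58.81 → include.
Rate on top 2: 68.48. D: 46.4 < 68.48 → exclude; stop.
Optimal diet: E, H — 2 of 4 types.

2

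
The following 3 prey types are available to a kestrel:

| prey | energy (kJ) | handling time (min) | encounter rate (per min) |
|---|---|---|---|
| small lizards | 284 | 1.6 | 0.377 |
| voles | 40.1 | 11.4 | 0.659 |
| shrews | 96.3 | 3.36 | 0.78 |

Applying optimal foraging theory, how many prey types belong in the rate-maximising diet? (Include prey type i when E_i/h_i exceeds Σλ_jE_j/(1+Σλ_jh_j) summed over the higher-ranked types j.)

1

Rank by E/h (kJ/min): small lizards 178, shrews 28.7, voles 3.52. Include each in turn until the next type's E/h falls below the running intake rate.
Rate on top 1: 66.78. shrews: 28.7 < 66.78 → exclude; stop.
Optimal diet: small lizards — 1 of 3 types.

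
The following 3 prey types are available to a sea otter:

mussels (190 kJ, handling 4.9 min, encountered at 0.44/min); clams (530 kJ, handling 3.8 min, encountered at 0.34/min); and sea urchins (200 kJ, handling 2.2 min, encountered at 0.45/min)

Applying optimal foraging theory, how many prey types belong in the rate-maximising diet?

E/h in descending order: clams 139, sea urchins 90.9, mussels 38.8 kJ/min. The optimal diet is the largest prefix of this list for which every included type satisfies E_i/h_i > R on the types above it.
Rate on top 1: 78.62. sea urchins: 90.9 > 78.62 → include.
Rate on top 2: 82.33. mussels: 38.8 < 82.33 → exclude; stop.
Optimal diet: clams, sea urchins — 2 of 3 types.

2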